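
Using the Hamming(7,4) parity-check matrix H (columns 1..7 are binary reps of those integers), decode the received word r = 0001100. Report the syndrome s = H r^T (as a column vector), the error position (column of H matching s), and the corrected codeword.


s = (0, 0, 1)^T, error position = 1, corrected codeword c = 1001100

Compute s = H r^T mod 2 one row at a time:
  s_1 = 1 + 1 + 0 + 0 = 2 ≡ 0 (mod 2).
  s_2 = 0 + 0 + 0 + 0 = 0 ≡ 0 (mod 2).
  s_3 = 0 + 0 + 1 + 0 = 1 ≡ 1 (mod 2).
s = (0, 0, 1)^T — this equals column 1 of H (binary 001), so error is at position 1.
Correct: flip bit 1 of r = 0001100 to get c = 1001100.


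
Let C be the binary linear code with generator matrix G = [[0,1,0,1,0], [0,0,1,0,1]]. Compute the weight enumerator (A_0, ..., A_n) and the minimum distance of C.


Weight distribution: A_0 = 1, A_2 = 2, A_4 = 1. Minimum distance d = 2.

Enumerate all 2^2 = 4 messages m ∈ F_2^2.
For each, compute codeword c = mG in F_2^5, then tally its weight.
  m = 00 → c = 00000, weight = 0.
  m = 10 → c = 01010, weight = 2.
  m = 01 → c = 00101, weight = 2.
  m = 11 → c = 01111, weight = 4.
Tally weights:
  weight 0: 1 codewords.
  weight 2: 2 codewords.
  weight 4: 1 codewords.
Minimum distance d = smallest w > 0 with A_w > 0 = 2.
Sanity: Σ A_w = 4 = 2^2 = 4 ✓.


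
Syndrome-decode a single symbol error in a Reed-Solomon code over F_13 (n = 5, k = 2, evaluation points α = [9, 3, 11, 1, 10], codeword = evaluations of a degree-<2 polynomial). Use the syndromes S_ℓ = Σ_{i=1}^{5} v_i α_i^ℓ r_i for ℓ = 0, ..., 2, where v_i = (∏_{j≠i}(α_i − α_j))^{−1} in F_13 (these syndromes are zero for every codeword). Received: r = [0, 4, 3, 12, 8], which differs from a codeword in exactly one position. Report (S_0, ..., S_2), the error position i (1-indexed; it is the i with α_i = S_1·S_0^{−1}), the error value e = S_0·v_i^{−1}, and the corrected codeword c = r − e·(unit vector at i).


S = (5, 5, 5), error at position 4, error magnitude e = 11, c = [0, 4, 3, 1, 8].

Step 1: column multipliers v_i = (∏_{j≠i}(α_i − α_j))^{−1} mod 13.
  i = 1 (α = 9): (9−3)(9−11)(9−1)(9−10) = 6·(−2)·8·(−1) = 96 ≡ 5, so v_1 = 5^{−1} = 8 (mod 13).
  i = 2 (α = 3): (3−9)(3−11)(3−1)(3−10) = (−6)·(−8)·2·(−7) = −672 ≡ 4, so v_2 = 4^{−1} = 10 (mod 13).
  i = 3 (α = 11): (11−9)(11−3)(11−1)(11−10) = 2·8·10·1 = 160 ≡ 4, so v_3 = 4^{−1} = 10 (mod 13).
  i = 4 (α = 1): (1−9)(1−3)(1−11)(1−10) = (−8)·(−2)·(−10)·(−9) = 1440 ≡ 10, so v_4 = 10^{−1} = 4 (mod 13).
  i = 5 (α = 10): (10−9)(10−3)(10−11)(10−1) = 1·7·(−1)·9 = −63 ≡ 2, so v_5 = 2^{−1} = 7 (mod 13).
  v = [8, 10, 10, 4, 7].
Step 2: syndromes of r = [0, 4, 3, 12, 8] (all sums mod 13).
  S_0 = Σ v_i r_i = 8·0 + 10·4 + 10·3 + 4·12 + 7·8 = 174 ≡ 5.
  S_1 = Σ v_i α_i r_i = 8·9·0 + 10·3·4 + 10·11·3 + 4·1·12 + 7·10·8 = 1058 ≡ 5.
  α_i^2 mod 13 = [3, 9, 4, 1, 9].
  S_2 = Σ v_i α_i^2 r_i = 8·3·0 + 10·9·4 + 10·4·3 + 4·1·12 + 7·9·8 = 1032 ≡ 5.
  S = (5, 5, 5) ≠ 0, so r is not a codeword (an error is present).
Step 3: locate the error. For a single error e at position i, S_ℓ = v_i·e·α_i^ℓ, so α_err = S_1/S_0.
  S_0^{−1} = 5^{−1} = 8 (mod 13), so α_err = 5·8 = 40 ≡ 1 = α_4. Error position i = 4.
  Consistency check: S_2/S_1 = 5·8 = 40 ≡ 1 = α_err ✓ (single-error assumption holds).
Step 4: error magnitude e = S_0/v_4 = S_0·∏_{j≠4}(α_4 − α_j) = 5·10 = 50 ≡ 11 (mod 13).
Step 5: correct position 4: c_4 = r_4 − e = 12 − 11 ≡ 1 (mod 13). Hence c = [0, 4, 3, 1, 8].
  Check: interpolating c through the α_i gives m(x) = 6 + 8·x (degree < 2) with m(α_i) = c_i for every i, so c is indeed a codeword.


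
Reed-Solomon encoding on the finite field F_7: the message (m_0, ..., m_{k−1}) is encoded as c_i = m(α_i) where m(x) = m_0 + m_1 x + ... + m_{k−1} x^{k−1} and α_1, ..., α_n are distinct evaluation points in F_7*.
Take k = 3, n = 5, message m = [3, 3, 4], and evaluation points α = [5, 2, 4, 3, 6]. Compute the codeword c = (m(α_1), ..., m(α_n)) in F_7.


c = [6, 4, 2, 6, 4]

Message polynomial: m(x) = 3 + 3·x + 4·x^2 (mod 7).
For each evaluation point α_i, compute m(α_i) mod 7:
  α_1 = 5: Horner steps 4 → 2 → 6, so m(5) = 6.
  α_2 = 2: Horner steps 4 → 4 → 4, so m(2) = 4.
  α_3 = 4: Horner steps 4 → 5 → 2, so m(4) = 2.
  α_4 = 3: Horner steps 4 → 1 → 6, so m(3) = 6.
  α_5 = 6: Horner steps 4 → 6 → 4, so m(6) = 4.
Codeword c = [6, 4, 2, 6, 4] ∈ F_7^5.


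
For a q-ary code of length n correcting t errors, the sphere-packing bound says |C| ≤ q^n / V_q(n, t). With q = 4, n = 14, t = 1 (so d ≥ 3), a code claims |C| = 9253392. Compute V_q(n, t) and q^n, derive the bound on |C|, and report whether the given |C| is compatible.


V_q(n, t) = 43, q^n = 268435456, Hamming bound = 6242685, |C| = 9253392 > bound (violated).

Step 1: Compute V_q(n, t) = Σ_{j=0}^1 C(n, j) (q−1)^j.
  j = 0: C(14,0)·(3)^0 = 1·1 = 1.
  j = 1: C(14,1)·(3)^1 = 14·3 = 42.
  V_q(n, t) = 1 + 42 = 43.
Step 2: q^n = 4^14 = 268435456.
Step 3: Hamming bound ⌊q^n / V_q(n,t)⌋ = ⌊268435456/43⌋ = 6242685.
Step 4: Compare |C| = 9253392 to 6242685: violated.
The claimed |C| lies above the Hamming bound, so no 4-ary code of length 14 with d ≥ 3 can have 9253392 codewords.


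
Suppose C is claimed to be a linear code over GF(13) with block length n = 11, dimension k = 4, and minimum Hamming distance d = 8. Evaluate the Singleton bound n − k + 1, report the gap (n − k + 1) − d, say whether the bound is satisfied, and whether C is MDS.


Singleton RHS = n − k + 1 = 8, slack = 0, bound satisfied, MDS.

Singleton bound: d ≤ n − k + 1.
Here n = 11, k = 4, so n − k + 1 = 8.
Given d = 8, check d ≤ 8: YES.
Slack = (n − k + 1) − d = 0.
The code is MDS (slack = 0).
Description: the claimed parameters are [11, 4, 8]_13; such a code would be MDS (meets Singleton bound).


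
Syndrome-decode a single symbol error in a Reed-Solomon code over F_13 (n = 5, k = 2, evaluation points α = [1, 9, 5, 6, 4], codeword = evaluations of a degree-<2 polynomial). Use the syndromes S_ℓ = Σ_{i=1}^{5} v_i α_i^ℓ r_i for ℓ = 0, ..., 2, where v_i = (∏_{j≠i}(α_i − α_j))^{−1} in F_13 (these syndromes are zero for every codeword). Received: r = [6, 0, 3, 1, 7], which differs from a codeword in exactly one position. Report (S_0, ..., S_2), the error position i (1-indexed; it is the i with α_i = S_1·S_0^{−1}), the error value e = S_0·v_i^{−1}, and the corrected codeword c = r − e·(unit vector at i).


S = (6, 10, 8), error at position 4, error magnitude e = 2, c = [6, 0, 3, 12, 7].

Step 1: column multipliers v_i = (∏_{j≠i}(α_i − α_j))^{−1} mod 13.
  i = 1 (α = 1): (1−9)(1−5)(1−6)(1−4) = (−8)·(−4)·(−5)·(−3) = 480 ≡ 12, so v_1 = 12^{−1} = 12 (mod 13).
  i = 2 (α = 9): (9−1)(9−5)(9−6)(9−4) = 8·4·3·5 = 480 ≡ 12, so v_2 = 12^{−1} = 12 (mod 13).
  i = 3 (α = 5): (5−1)(5−9)(5−6)(5−4) = 4·(−4)·(−1)·1 = 16 ≡ 3, so v_3 = 3^{−1} = 9 (mod 13).
  i = 4 (α = 6): (6−1)(6−9)(6−5)(6−4) = 5·(−3)·1·2 = −30 ≡ 9, so v_4 = 9^{−1} = 3 (mod 13).
  i = 5 (α = 4): (4−1)(4−9)(4−5)(4−6) = 3·(−5)·(−1)·(−2) = −30 ≡ 9, so v_5 = 9^{−1} = 3 (mod 13).
  v = [12, 12, 9, 3, 3].
Step 2: syndromes of r = [6, 0, 3, 1, 7] (all sums mod 13).
  S_0 = Σ v_i r_i = 12·6 + 12·0 + 9·3 + 3·1 + 3·7 = 123 ≡ 6.
  S_1 = Σ v_i α_i r_i = 12·1·6 + 12·9·0 + 9·5·3 + 3·6·1 + 3·4·7 = 309 ≡ 10.
  α_i^2 mod 13 = [1, 3, 12, 10, 3].
  S_2 = Σ v_i α_i^2 r_i = 12·1·6 + 12·3·0 + 9·12·3 + 3·10·1 + 3·3·7 = 489 ≡ 8.
  S = (6, 10, 8) ≠ 0, so r is not a codeword (an error is present).
Step 3: locate the error. For a single error e at position i, S_ℓ = v_i·e·α_i^ℓ, so α_err = S_1/S_0.
  S_0^{−1} = 6^{−1} = 11 (mod 13), so α_err = 10·11 = 110 ≡ 6 = α_4. Error position i = 4.
  Consistency check: S_2/S_1 = 8·4 = 32 ≡ 6 = α_err ✓ (single-error assumption holds).
Step 4: error magnitude e = S_0/v_4 = S_0·∏_{j≠4}(α_4 − α_j) = 6·9 = 54 ≡ 2 (mod 13).
Step 5: correct position 4: c_4 = r_4 − e = 1 − 2 ≡ 12 (mod 13). Hence c = [6, 0, 3, 12, 7].
  Check: interpolating c through the α_i gives m(x) = 10 + 9·x (degree < 2) with m(α_i) = c_i for every i, so c is indeed a codeword.


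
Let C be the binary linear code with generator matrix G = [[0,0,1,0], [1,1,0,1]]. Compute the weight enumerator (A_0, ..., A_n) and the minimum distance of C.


Weight distribution: A_0 = 1, A_1 = 1, A_3 = 1, A_4 = 1. Minimum distance d = 1.

Enumerate all 2^2 = 4 messages m ∈ F_2^2.
For each, compute codeword c = mG in F_2^4, then tally its weight.
  m = 00 → c = 0000, weight = 0.
  m = 10 → c = 0010, weight = 1.
  m = 01 → c = 1101, weight = 3.
  m = 11 → c = 1111, weight = 4.
Tally weights:
  weight 0: 1 codewords.
  weight 1: 1 codewords.
  weight 3: 1 codewords.
  weight 4: 1 codewords.
Minimum distance d = smallest w > 0 with A_w > 0 = 1.
Sanity: Σ A_w = 4 = 2^2 = 4 ✓.


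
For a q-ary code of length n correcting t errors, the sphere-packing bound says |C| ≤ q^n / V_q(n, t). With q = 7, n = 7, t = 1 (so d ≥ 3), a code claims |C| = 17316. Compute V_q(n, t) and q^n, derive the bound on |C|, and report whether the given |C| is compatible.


V_q(n, t) = 43, q^n = 823543, Hamming bound = 19152, |C| = 17316 ≤ bound (satisfied).

Step 1: Compute V_q(n, t) = Σ_{j=0}^1 C(n, j) (q−1)^j.
  j = 0: C(7,0)·(6)^0 = 1·1 = 1.
  j = 1: C(7,1)·(6)^1 = 7·6 = 42.
  V_q(n, t) = 1 + 42 = 43.
Step 2: q^n = 7^7 = 823543.
Step 3: Hamming bound ⌊q^n / V_q(n,t)⌋ = ⌊823543/43⌋ = 19152.
Step 4: Compare |C| = 17316 to 19152: satisfied.
The claimed |C| lies below the Hamming bound.


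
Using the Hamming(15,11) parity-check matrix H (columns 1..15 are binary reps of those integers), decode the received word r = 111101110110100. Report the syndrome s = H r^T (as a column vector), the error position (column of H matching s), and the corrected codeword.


s = (0, 0, 0, 1)^T, error position = 1, corrected codeword c = 011101110110100

Compute s = H r^T mod 2 one row at a time:
  s_1 = 1 + 0 + 1 + 1 + 0 + 1 + 0 + 0 = 4 ≡ 0 (mod 2).
  s_2 = 1 + 0 + 1 + 1 + 0 + 1 + 0 + 0 = 4 ≡ 0 (mod 2).
  s_3 = 1 + 1 + 1 + 1 + 1 + 1 + 0 + 0 = 6 ≡ 0 (mod 2).
  s_4 = 1 + 1 + 0 + 1 + 0 + 1 + 1 + 0 = 5 ≡ 1 (mod 2).
s = (0, 0, 0, 1)^T — this equals column 1 of H (binary 0001), so error is at position 1.
Correct: flip bit 1 of r = 111101110110100 to get c = 011101110110100.


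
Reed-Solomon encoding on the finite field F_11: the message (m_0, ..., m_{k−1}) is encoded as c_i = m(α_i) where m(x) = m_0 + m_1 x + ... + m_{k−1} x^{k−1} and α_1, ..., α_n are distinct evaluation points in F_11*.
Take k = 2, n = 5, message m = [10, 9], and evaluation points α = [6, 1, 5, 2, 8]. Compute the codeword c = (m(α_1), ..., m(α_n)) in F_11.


c = [9, 8, 0, 6, 5]

Message polynomial: m(x) = 10 + 9·x (mod 11).
For each evaluation point α_i, compute m(α_i) mod 11:
  α_1 = 6: Horner steps 9 → 9, so m(6) = 9.
  α_2 = 1: Horner steps 9 → 8, so m(1) = 8.
  α_3 = 5: Horner steps 9 → 0, so m(5) = 0.
  α_4 = 2: Horner steps 9 → 6, so m(2) = 6.
  α_5 = 8: Horner steps 9 → 5, so m(8) = 5.
Codeword c = [9, 8, 0, 6, 5] ∈ F_11^5.


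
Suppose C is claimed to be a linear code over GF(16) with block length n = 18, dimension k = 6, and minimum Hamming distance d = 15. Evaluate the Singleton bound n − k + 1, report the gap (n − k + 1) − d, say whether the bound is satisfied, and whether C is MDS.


Singleton RHS = n − k + 1 = 13, slack = -2, bound violated (no such code; not MDS).

Singleton bound: d ≤ n − k + 1.
Here n = 18, k = 6, so n − k + 1 = 13.
Given d = 15, check d ≤ 13: NO.
Slack = (n − k + 1) − d = -2.
The slack is negative: d = 15 exceeds n − k + 1 = 13 by 2, so the Singleton bound is violated and no linear [18, 6, 15]_16 code can exist. In particular it is not MDS (MDS requires d = n − k + 1 exactly).
Description: the claimed parameters are [18, 6, 15]_16; such a code would be impossible (violates the Singleton bound).


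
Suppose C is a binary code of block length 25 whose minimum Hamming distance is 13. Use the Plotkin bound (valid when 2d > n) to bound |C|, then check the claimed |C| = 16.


Plotkin bound M ≤ 26; given |C| = 16 ≤ bound (satisfied).

Check applicability: 2d = 26, n = 25.
2d − n = 1 > 0, so Plotkin applies.
Compute d/(2d−n) = 13/1 ≈ 13.0000.
⌊d/(2d−n)⌋ = 13.
Plotkin bound: M ≤ 2·13 = 26.
Given |C| = 16, check: satisfied.
This |C| is below the Plotkin bound.


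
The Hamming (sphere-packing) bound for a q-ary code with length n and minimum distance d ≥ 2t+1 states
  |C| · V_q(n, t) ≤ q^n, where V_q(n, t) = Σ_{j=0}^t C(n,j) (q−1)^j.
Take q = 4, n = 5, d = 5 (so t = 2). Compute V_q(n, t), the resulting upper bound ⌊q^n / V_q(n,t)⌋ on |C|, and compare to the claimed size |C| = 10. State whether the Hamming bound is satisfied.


V_q(n, t) = 106, q^n = 1024, Hamming bound = 9, |C| = 10 > bound (violated).

Step 1: Compute V_q(n, t) = Σ_{j=0}^2 C(n, j) (q−1)^j.
  j = 0: C(5,0)·(3)^0 = 1·1 = 1.
  j = 1: C(5,1)·(3)^1 = 5·3 = 15.
  j = 2: C(5,2)·(3)^2 = 10·9 = 90.
  V_q(n, t) = 1 + 15 + 90 = 106.
Step 2: q^n = 4^5 = 1024.
Step 3: Hamming bound ⌊q^n / V_q(n,t)⌋ = ⌊1024/106⌋ = 9.
Step 4: Compare |C| = 10 to 9: violated.
The claimed |C| lies above the Hamming bound, so no 4-ary code of length 5 with d ≥ 5 can have 10 codewords.


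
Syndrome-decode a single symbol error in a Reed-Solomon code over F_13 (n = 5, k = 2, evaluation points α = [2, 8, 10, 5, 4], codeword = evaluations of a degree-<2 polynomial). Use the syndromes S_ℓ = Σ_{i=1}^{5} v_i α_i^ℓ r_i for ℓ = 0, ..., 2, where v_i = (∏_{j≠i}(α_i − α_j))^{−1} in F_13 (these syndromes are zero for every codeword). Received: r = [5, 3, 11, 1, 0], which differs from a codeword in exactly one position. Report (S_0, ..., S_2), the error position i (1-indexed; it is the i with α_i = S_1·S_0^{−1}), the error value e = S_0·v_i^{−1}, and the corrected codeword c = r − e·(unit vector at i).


S = (6, 4, 7), error at position 4, error magnitude e = 10, c = [5, 3, 11, 4, 0].

Step 1: column multipliers v_i = (∏_{j≠i}(α_i − α_j))^{−1} mod 13.
  i = 1 (α = 2): (2−8)(2−10)(2−5)(2−4) = (−6)·(−8)·(−3)·(−2) = 288 ≡ 2, so v_1 = 2^{−1} = 7 (mod 13).
  i = 2 (α = 8): (8−2)(8−10)(8−5)(8−4) = 6·(−2)·3·4 = −144 ≡ 12, so v_2 = 12^{−1} = 12 (mod 13).
  i = 3 (α = 10): (10−2)(10−8)(10−5)(10−4) = 8·2·5·6 = 480 ≡ 12, so v_3 = 12^{−1} = 12 (mod 13).
  i = 4 (α = 5): (5−2)(5−8)(5−10)(5−4) = 3·(−3)·(−5)·1 = 45 ≡ 6, so v_4 = 6^{−1} = 11 (mod 13).
  i = 5 (α = 4): (4−2)(4−8)(4−10)(4−5) = 2·(−4)·(−6)·(−1) = −48 ≡ 4, so v_5 = 4^{−1} = 10 (mod 13).
  v = [7, 12, 12, 11, 10].
Step 2: syndromes of r = [5, 3, 11, 1, 0] (all sums mod 13).
  S_0 = Σ v_i r_i = 7·5 + 12·3 + 12·11 + 11·1 + 10·0 = 214 ≡ 6.
  S_1 = Σ v_i α_i r_i = 7·2·5 + 12·8·3 + 12·10·11 + 11·5·1 + 10·4·0 = 1733 ≡ 4.
  α_i^2 mod 13 = [4, 12, 9, 12, 3].
  S_2 = Σ v_i α_i^2 r_i = 7·4·5 + 12·12·3 + 12·9·11 + 11·12·1 + 10·3·0 = 1892 ≡ 7.
  S = (6, 4, 7) ≠ 0, so r is not a codeword (an error is present).
Step 3: locate the error. For a single error e at position i, S_ℓ = v_i·e·α_i^ℓ, so α_err = S_1/S_0.
  S_0^{−1} = 6^{−1} = 11 (mod 13), so α_err = 4·11 = 44 ≡ 5 = α_4. Error position i = 4.
  Consistency check: S_2/S_1 = 7·10 = 70 ≡ 5 = α_err ✓ (single-error assumption holds).
Step 4: error magnitude e = S_0/v_4 = S_0·∏_{j≠4}(α_4 − α_j) = 6·6 = 36 ≡ 10 (mod 13).
Step 5: correct position 4: c_4 = r_4 − e = 1 − 10 ≡ 4 (mod 13). Hence c = [5, 3, 11, 4, 0].
  Check: interpolating c through the α_i gives m(x) = 10 + 4·x (degree < 2) with m(α_i) = c_i for every i, so c is indeed a codeword.


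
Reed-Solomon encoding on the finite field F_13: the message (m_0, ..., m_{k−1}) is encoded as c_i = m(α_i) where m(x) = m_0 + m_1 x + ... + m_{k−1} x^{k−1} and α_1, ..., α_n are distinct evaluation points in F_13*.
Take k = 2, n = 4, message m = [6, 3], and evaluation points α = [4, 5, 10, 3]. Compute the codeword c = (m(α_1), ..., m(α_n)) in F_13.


c = [5, 8, 10, 2]

Message polynomial: m(x) = 6 + 3·x (mod 13).
For each evaluation point α_i, compute m(α_i) mod 13:
  α_1 = 4: Horner steps 3 → 5, so m(4) = 5.
  α_2 = 5: Horner steps 3 → 8, so m(5) = 8.
  α_3 = 10: Horner steps 3 → 10, so m(10) = 10.
  α_4 = 3: Horner steps 3 → 2, so m(3) = 2.
Codeword c = [5, 8, 10, 2] ∈ F_13^4.


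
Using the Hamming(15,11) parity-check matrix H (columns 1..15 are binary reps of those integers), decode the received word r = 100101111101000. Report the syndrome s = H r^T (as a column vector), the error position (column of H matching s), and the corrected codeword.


s = (0, 0, 1, 1)^T, error position = 3, corrected codeword c = 101101111101000

Compute s = H r^T mod 2 one row at a time:
  s_1 = 1 + 1 + 1 + 0 + 1 + 0 + 0 + 0 = 4 ≡ 0 (mod 2).
  s_2 = 1 + 0 + 1 + 1 + 1 + 0 + 0 + 0 = 4 ≡ 0 (mod 2).
  s_3 = 0 + 0 + 1 + 1 + 1 + 0 + 0 + 0 = 3 ≡ 1 (mod 2).
  s_4 = 1 + 0 + 0 + 1 + 1 + 0 + 0 + 0 = 3 ≡ 1 (mod 2).
s = (0, 0, 1, 1)^T — this equals column 3 of H (binary 0011), so error is at position 3.
Correct: flip bit 3 of r = 100101111101000 to get c = 101101111101000.


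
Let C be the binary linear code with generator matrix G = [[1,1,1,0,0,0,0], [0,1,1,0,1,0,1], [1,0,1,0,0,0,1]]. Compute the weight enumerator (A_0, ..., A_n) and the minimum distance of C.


Weight distribution: A_0 = 1, A_2 = 2, A_3 = 4, A_4 = 1. Minimum distance d = 2.

Enumerate all 2^3 = 8 messages m ∈ F_2^3.
For each, compute codeword c = mG in F_2^7, then tally its weight.
  m = 000 → c = 0000000, weight = 0.
  m = 100 → c = 1110000, weight = 3.
  m = 010 → c = 0110101, weight = 4.
  m = 110 → c = 1000101, weight = 3.
  m = 001 → c = 1010001, weight = 3.
  m = 101 → c = 0100001, weight = 2.
  m = 011 → c = 1100100, weight = 3.
  m = 111 → c = 0010100, weight = 2.
Tally weights:
  weight 0: 1 codewords.
  weight 2: 2 codewords.
  weight 3: 4 codewords.
  weight 4: 1 codewords.
Minimum distance d = smallest w > 0 with A_w > 0 = 2.
Sanity: Σ A_w = 8 = 2^3 = 8 ✓.


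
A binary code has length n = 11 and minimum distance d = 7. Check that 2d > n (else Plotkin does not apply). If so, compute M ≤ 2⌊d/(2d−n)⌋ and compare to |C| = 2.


Plotkin bound M ≤ 4; given |C| = 2 ≤ bound (satisfied).

Check applicability: 2d = 14, n = 11.
2d − n = 3 > 0, so Plotkin applies.
Compute d/(2d−n) = 7/3 ≈ 2.3333.
⌊d/(2d−n)⌋ = 2.
Plotkin bound: M ≤ 2·2 = 4.
Given |C| = 2, check: satisfied.
This |C| is below the Plotkin bound.


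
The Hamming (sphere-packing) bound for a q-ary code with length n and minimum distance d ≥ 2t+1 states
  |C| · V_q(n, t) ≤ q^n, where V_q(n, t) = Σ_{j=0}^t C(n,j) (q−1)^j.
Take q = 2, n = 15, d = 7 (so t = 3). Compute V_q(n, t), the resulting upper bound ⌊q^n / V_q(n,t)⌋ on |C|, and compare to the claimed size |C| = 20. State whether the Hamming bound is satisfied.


V_q(n, t) = 576, q^n = 32768, Hamming bound = 56, |C| = 20 ≤ bound (satisfied).

Step 1: Compute V_q(n, t) = Σ_{j=0}^3 C(n, j) (q−1)^j.
  j = 0: C(15,0)·(1)^0 = 1·1 = 1.
  j = 1: C(15,1)·(1)^1 = 15·1 = 15.
  j = 2: C(15,2)·(1)^2 = 105·1 = 105.
  j = 3: C(15,3)·(1)^3 = 455·1 = 455.
  V_q(n, t) = 1 + 15 + 105 + 455 = 576.
Step 2: q^n = 2^15 = 32768.
Step 3: Hamming bound ⌊q^n / V_q(n,t)⌋ = ⌊32768/576⌋ = 56.
Step 4: Compare |C| = 20 to 56: satisfied.
The claimed |C| lies below the Hamming bound.


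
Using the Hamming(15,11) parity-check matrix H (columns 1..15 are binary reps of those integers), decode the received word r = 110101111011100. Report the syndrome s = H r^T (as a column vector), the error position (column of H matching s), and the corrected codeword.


s = (1, 1, 0, 1)^T, error position = 13, corrected codeword c = 110101111011000

Compute s = H r^T mod 2 one row at a time:
  s_1 = 1 + 1 + 0 + 1 + 1 + 1 + 0 + 0 = 5 ≡ 1 (mod 2).
  s_2 = 1 + 0 + 1 + 1 + 1 + 1 + 0 + 0 = 5 ≡ 1 (mod 2).
  s_3 = 1 + 0 + 1 + 1 + 0 + 1 + 0 + 0 = 4 ≡ 0 (mod 2).
  s_4 = 1 + 0 + 0 + 1 + 1 + 1 + 1 + 0 = 5 ≡ 1 (mod 2).
s = (1, 1, 0, 1)^T — this equals column 13 of H (binary 1101), so error is at position 13.
Correct: flip bit 13 of r = 110101111011100 to get c = 110101111011000.


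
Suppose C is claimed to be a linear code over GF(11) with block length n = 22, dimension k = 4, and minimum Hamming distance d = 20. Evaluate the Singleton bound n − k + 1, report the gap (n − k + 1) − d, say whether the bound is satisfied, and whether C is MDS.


Singleton RHS = n − k + 1 = 19, slack = -1, bound violated (no such code; not MDS).

Singleton bound: d ≤ n − k + 1.
Here n = 22, k = 4, so n − k + 1 = 19.
Given d = 20, check d ≤ 19: NO.
Slack = (n − k + 1) − d = -1.
The slack is negative: d = 20 exceeds n − k + 1 = 19 by 1, so the Singleton bound is violated and no linear [22, 4, 20]_11 code can exist. In particular it is not MDS (MDS requires d = n − k + 1 exactly).
Description: the claimed parameters are [22, 4, 20]_11; such a code would be impossible (violates the Singleton bound).


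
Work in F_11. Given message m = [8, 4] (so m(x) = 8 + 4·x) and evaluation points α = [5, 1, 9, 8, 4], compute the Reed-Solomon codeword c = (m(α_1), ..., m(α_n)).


c = [6, 1, 0, 7, 2]

Message polynomial: m(x) = 8 + 4·x (mod 11).
For each evaluation point α_i, compute m(α_i) mod 11:
  α_1 = 5: Horner steps 4 → 6, so m(5) = 6.
  α_2 = 1: Horner steps 4 → 1, so m(1) = 1.
  α_3 = 9: Horner steps 4 → 0, so m(9) = 0.
  α_4 = 8: Horner steps 4 → 7, so m(8) = 7.
  α_5 = 4: Horner steps 4 → 2, so m(4) = 2.
Codeword c = [6, 1, 0, 7, 2] ∈ F_11^5.


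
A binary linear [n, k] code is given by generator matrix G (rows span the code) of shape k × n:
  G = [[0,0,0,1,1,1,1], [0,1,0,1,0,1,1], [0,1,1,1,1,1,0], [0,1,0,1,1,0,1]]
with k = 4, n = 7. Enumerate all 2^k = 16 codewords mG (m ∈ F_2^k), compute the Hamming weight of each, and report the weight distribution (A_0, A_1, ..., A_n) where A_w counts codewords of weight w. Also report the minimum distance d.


Weight distribution: A_0 = 1, A_2 = 4, A_3 = 6, A_4 = 3, A_5 = 2. Minimum distance d = 2.

Enumerate all 2^4 = 16 messages m ∈ F_2^4.
For each, compute codeword c = mG in F_2^7, then tally its weight.
  m = 0000 → c = 0000000, weight = 0.
  m = 1000 → c = 0001111, weight = 4.
  m = 0100 → c = 0101011, weight = 4.
  m = 1100 → c = 0100100, weight = 2.
  m = 0010 → c = 0111110, weight = 5.
  m = 1010 → c = 0110001, weight = 3.
  m = 0110 → c = 0010101, weight = 3.
  m = 1110 → c = 0011010, weight = 3.
  m = 0001 → c = 0101101, weight = 4.
  m = 1001 → c = 0100010, weight = 2.
  m = 0101 → c = 0000110, weight = 2.
  m = 1101 → c = 0001001, weight = 2.
  m = 0011 → c = 0010011, weight = 3.
  m = 1011 → c = 0011100, weight = 3.
  m = 0111 → c = 0111000, weight = 3.
  m = 1111 → c = 0110111, weight = 5.
Tally weights:
  weight 0: 1 codewords.
  weight 2: 4 codewords.
  weight 3: 6 codewords.
  weight 4: 3 codewords.
  weight 5: 2 codewords.
Minimum distance d = smallest w > 0 with A_w > 0 = 2.
Sanity: Σ A_w = 16 = 2^4 = 16 ✓.


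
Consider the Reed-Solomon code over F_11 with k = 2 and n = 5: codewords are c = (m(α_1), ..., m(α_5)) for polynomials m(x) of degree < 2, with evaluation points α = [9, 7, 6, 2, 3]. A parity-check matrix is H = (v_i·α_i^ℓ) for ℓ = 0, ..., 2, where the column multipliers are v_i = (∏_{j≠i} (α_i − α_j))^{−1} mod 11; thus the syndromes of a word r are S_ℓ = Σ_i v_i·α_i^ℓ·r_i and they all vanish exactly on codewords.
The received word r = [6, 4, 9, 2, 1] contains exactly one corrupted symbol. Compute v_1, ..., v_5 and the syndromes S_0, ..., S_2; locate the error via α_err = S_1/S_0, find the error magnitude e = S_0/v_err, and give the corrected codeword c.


S = (10, 4, 6), error at position 2, error magnitude e = 7, c = [6, 8, 9, 2, 1].

Step 1: column multipliers v_i = (∏_{j≠i}(α_i − α_j))^{−1} mod 11.
  i = 1 (α = 9): (9−7)(9−6)(9−2)(9−3) = 2·3·7·6 = 252 ≡ 10, so v_1 = 10^{−1} = 10 (mod 11).
  i = 2 (α = 7): (7−9)(7−6)(7−2)(7−3) = (−2)·1·5·4 = −40 ≡ 4, so v_2 = 4^{−1} = 3 (mod 11).
  i = 3 (α = 6): (6−9)(6−7)(6−2)(6−3) = (−3)·(−1)·4·3 = 36 ≡ 3, so v_3 = 3^{−1} = 4 (mod 11).
  i = 4 (α = 2): (2−9)(2−7)(2−6)(2−3) = (−7)·(−5)·(−4)·(−1) = 140 ≡ 8, so v_4 = 8^{−1} = 7 (mod 11).
  i = 5 (α = 3): (3−9)(3−7)(3−6)(3−2) = (−6)·(−4)·(−3)·1 = −72 ≡ 5, so v_5 = 5^{−1} = 9 (mod 11).
  v = [10, 3, 4, 7, 9].
Step 2: syndromes of r = [6, 4, 9, 2, 1] (all sums mod 11).
  S_0 = Σ v_i r_i = 10·6 + 3·4 + 4·9 + 7·2 + 9·1 = 131 ≡ 10.
  S_1 = Σ v_i α_i r_i = 10·9·6 + 3·7·4 + 4·6·9 + 7·2·2 + 9·3·1 = 895 ≡ 4.
  α_i^2 mod 11 = [4, 5, 3, 4, 9].
  S_2 = Σ v_i α_i^2 r_i = 10·4·6 + 3·5·4 + 4·3·9 + 7·4·2 + 9·9·1 = 545 ≡ 6.
  S = (10, 4, 6) ≠ 0, so r is not a codeword (an error is present).
Step 3: locate the error. For a single error e at position i, S_ℓ = v_i·e·α_i^ℓ, so α_err = S_1/S_0.
  S_0^{−1} = 10^{−1} = 10 (mod 11), so α_err = 4·10 = 40 ≡ 7 = α_2. Error position i = 2.
  Consistency check: S_2/S_1 = 6·3 = 18 ≡ 7 = α_err ✓ (single-error assumption holds).
Step 4: error magnitude e = S_0/v_2 = S_0·∏_{j≠2}(α_2 − α_j) = 10·4 = 40 ≡ 7 (mod 11).
Step 5: correct position 2: c_2 = r_2 − e = 4 − 7 ≡ 8 (mod 11). Hence c = [6, 8, 9, 2, 1].
  Check: interpolating c through the α_i gives m(x) = 4 + 10·x (degree < 2) with m(α_i) = c_i for every i, so c is indeed a codeword.


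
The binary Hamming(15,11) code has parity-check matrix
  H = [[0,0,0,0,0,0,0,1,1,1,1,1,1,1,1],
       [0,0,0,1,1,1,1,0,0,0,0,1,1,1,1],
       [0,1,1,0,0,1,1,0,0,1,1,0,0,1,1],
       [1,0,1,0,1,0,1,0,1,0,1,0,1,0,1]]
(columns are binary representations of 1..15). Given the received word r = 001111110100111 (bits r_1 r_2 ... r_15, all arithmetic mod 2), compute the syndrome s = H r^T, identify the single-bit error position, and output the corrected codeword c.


s = (1, 1, 0, 1)^T, error position = 13, corrected codeword c = 001111110100011

Compute s = H r^T mod 2 one row at a time:
  s_1 = 1 + 0 + 1 + 0 + 0 + 1 + 1 + 1 = 5 ≡ 1 (mod 2).
  s_2 = 1 + 1 + 1 + 1 + 0 + 1 + 1 + 1 = 7 ≡ 1 (mod 2).
  s_3 = 0 + 1 + 1 + 1 + 1 + 0 + 1 + 1 = 6 ≡ 0 (mod 2).
  s_4 = 0 + 1 + 1 + 1 + 0 + 0 + 1 + 1 = 5 ≡ 1 (mod 2).
s = (1, 1, 0, 1)^T — this equals column 13 of H (binary 1101), so error is at position 13.
Correct: flip bit 13 of r = 001111110100111 to get c = 001111110100011.


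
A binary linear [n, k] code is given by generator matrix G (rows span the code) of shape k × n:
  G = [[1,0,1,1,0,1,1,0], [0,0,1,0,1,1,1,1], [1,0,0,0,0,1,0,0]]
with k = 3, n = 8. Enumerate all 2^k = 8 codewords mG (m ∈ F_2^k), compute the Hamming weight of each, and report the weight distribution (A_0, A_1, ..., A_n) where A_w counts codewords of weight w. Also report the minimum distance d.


Weight distribution: A_0 = 1, A_2 = 1, A_3 = 1, A_4 = 2, A_5 = 3. Minimum distance d = 2.

Enumerate all 2^3 = 8 messages m ∈ F_2^3.
For each, compute codeword c = mG in F_2^8, then tally its weight.
  m = 000 → c = 00000000, weight = 0.
  m = 100 → c = 10110110, weight = 5.
  m = 010 → c = 00101111, weight = 5.
  m = 110 → c = 10011001, weight = 4.
  m = 001 → c = 10000100, weight = 2.
  m = 101 → c = 00110010, weight = 3.
  m = 011 → c = 10101011, weight = 5.
  m = 111 → c = 00011101, weight = 4.
Tally weights:
  weight 0: 1 codewords.
  weight 2: 1 codewords.
  weight 3: 1 codewords.
  weight 4: 2 codewords.
  weight 5: 3 codewords.
Minimum distance d = smallest w > 0 with A_w > 0 = 2.
Sanity: Σ A_w = 8 = 2^3 = 8 ✓.


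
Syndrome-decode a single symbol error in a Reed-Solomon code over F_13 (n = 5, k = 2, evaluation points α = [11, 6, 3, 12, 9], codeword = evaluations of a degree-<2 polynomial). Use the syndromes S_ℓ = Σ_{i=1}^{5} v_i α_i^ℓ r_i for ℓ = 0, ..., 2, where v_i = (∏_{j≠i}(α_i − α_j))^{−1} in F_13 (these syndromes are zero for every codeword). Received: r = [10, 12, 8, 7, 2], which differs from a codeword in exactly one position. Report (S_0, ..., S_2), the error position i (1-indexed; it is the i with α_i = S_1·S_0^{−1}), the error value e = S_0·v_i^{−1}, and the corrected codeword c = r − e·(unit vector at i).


S = (3, 1, 9), error at position 5, error magnitude e = 12, c = [10, 12, 8, 7, 3].

Step 1: column multipliers v_i = (∏_{j≠i}(α_i − α_j))^{−1} mod 13.
  i = 1 (α = 11): (11−6)(11−3)(11−12)(11−9) = 5·8·(−1)·2 = −80 ≡ 11, so v_1 = 11^{−1} = 6 (mod 13).
  i = 2 (α = 6): (6−11)(6−3)(6−12)(6−9) = (−5)·3·(−6)·(−3) = −270 ≡ 3, so v_2 = 3^{−1} = 9 (mod 13).
  i = 3 (α = 3): (3−11)(3−6)(3−12)(3−9) = (−8)·(−3)·(−9)·(−6) = 1296 ≡ 9, so v_3 = 9^{−1} = 3 (mod 13).
  i = 4 (α = 12): (12−11)(12−6)(12−3)(12−9) = 1·6·9·3 = 162 ≡ 6, so v_4 = 6^{−1} = 11 (mod 13).
  i = 5 (α = 9): (9−11)(9−6)(9−3)(9−12) = (−2)·3·6·(−3) = 108 ≡ 4, so v_5 = 4^{−1} = 10 (mod 13).
  v = [6, 9, 3, 11, 10].
Step 2: syndromes of r = [10, 12, 8, 7, 2] (all sums mod 13).
  S_0 = Σ v_i r_i = 6·10 + 9·12 + 3·8 + 11·7 + 10·2 = 289 ≡ 3.
  S_1 = Σ v_i α_i r_i = 6·11·10 + 9·6·12 + 3·3·8 + 11·12·7 + 10·9·2 = 2484 ≡ 1.
  α_i^2 mod 13 = [4, 10, 9, 1, 3].
  S_2 = Σ v_i α_i^2 r_i = 6·4·10 + 9·10·12 + 3·9·8 + 11·1·7 + 10·3·2 = 1673 ≡ 9.
  S = (3, 1, 9) ≠ 0, so r is not a codeword (an error is present).
Step 3: locate the error. For a single error e at position i, S_ℓ = v_i·e·α_i^ℓ, so α_err = S_1/S_0.
  S_0^{−1} = 3^{−1} = 9 (mod 13), so α_err = 1·9 = 9 ≡ 9 = α_5. Error position i = 5.
  Consistency check: S_2/S_1 = 9·1 = 9 ≡ 9 = α_err ✓ (single-error assumption holds).
Step 4: error magnitude e = S_0/v_5 = S_0·∏_{j≠5}(α_5 − α_j) = 3·4 = 12 ≡ 12 (mod 13).
Step 5: correct position 5: c_5 = r_5 − e = 2 − 12 ≡ 3 (mod 13). Hence c = [10, 12, 8, 7, 3].
  Check: interpolating c through the α_i gives m(x) = 4 + 10·x (degree < 2) with m(α_i) = c_i for every i, so c is indeed a codeword.


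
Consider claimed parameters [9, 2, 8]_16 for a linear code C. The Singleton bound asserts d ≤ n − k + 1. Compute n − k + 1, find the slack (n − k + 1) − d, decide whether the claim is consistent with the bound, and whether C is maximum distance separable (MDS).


Singleton RHS = n − k + 1 = 8, slack = 0, bound satisfied, MDS.

Singleton bound: d ≤ n − k + 1.
Here n = 9, k = 2, so n − k + 1 = 8.
Given d = 8, check d ≤ 8: YES.
Slack = (n − k + 1) − d = 0.
The code is MDS (slack = 0).
Description: the claimed parameters are [9, 2, 8]_16; such a code would be MDS (meets Singleton bound).


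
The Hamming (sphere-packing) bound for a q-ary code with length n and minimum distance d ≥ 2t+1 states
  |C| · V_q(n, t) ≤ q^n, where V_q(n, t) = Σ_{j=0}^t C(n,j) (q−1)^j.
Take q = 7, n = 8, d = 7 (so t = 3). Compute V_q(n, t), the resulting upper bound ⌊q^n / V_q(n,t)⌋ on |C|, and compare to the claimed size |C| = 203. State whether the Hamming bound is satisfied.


V_q(n, t) = 13153, q^n = 5764801, Hamming bound = 438, |C| = 203 ≤ bound (satisfied).

Step 1: Compute V_q(n, t) = Σ_{j=0}^3 C(n, j) (q−1)^j.
  j = 0: C(8,0)·(6)^0 = 1·1 = 1.
  j = 1: C(8,1)·(6)^1 = 8·6 = 48.
  j = 2: C(8,2)·(6)^2 = 28·36 = 1008.
  j = 3: C(8,3)·(6)^3 = 56·216 = 12096.
  V_q(n, t) = 1 + 48 + 1008 + 12096 = 13153.
Step 2: q^n = 7^8 = 5764801.
Step 3: Hamming bound ⌊q^n / V_q(n,t)⌋ = ⌊5764801/13153⌋ = 438.
Step 4: Compare |C| = 203 to 438: satisfied.
The claimed |C| lies below the Hamming bound.


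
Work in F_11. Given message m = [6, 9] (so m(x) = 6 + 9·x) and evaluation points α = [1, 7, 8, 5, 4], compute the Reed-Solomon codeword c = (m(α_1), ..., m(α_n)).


c = [4, 3, 1, 7, 9]

Message polynomial: m(x) = 6 + 9·x (mod 11).
For each evaluation point α_i, compute m(α_i) mod 11:
  α_1 = 1: Horner steps 9 → 4, so m(1) = 4.
  α_2 = 7: Horner steps 9 → 3, so m(7) = 3.
  α_3 = 8: Horner steps 9 → 1, so m(8) = 1.
  α_4 = 5: Horner steps 9 → 7, so m(5) = 7.
  α_5 = 4: Horner steps 9 → 9, so m(4) = 9.
Codeword c = [4, 3, 1, 7, 9] ∈ F_11^5.


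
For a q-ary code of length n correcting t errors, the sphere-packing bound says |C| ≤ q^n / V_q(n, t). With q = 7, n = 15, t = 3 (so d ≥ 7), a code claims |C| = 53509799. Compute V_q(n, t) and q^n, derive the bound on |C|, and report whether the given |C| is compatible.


V_q(n, t) = 102151, q^n = 4747561509943, Hamming bound = 46475918, |C| = 53509799 > bound (violated).

Step 1: Compute V_q(n, t) = Σ_{j=0}^3 C(n, j) (q−1)^j.
  j = 0: C(15,0)·(6)^0 = 1·1 = 1.
  j = 1: C(15,1)·(6)^1 = 15·6 = 90.
  j = 2: C(15,2)·(6)^2 = 105·36 = 3780.
  j = 3: C(15,3)·(6)^3 = 455·216 = 98280.
  V_q(n, t) = 1 + 90 + 3780 + 98280 = 102151.
Step 2: q^n = 7^15 = 4747561509943.
Step 3: Hamming bound ⌊q^n / V_q(n,t)⌋ = ⌊4747561509943/102151⌋ = 46475918.
Step 4: Compare |C| = 53509799 to 46475918: violated.
The claimed |C| lies above the Hamming bound, so no 7-ary code of length 15 with d ≥ 7 can have 53509799 codewords.


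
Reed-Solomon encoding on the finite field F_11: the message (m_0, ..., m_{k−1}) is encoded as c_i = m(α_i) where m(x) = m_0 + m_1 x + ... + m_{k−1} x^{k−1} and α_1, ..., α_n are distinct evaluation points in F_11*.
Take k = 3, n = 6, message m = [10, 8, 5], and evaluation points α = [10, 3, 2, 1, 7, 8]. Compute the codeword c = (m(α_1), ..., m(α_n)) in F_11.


c = [7, 2, 2, 1, 3, 9]

Message polynomial: m(x) = 10 + 8·x + 5·x^2 (mod 11).
For each evaluation point α_i, compute m(α_i) mod 11:
  α_1 = 10: Horner steps 5 → 3 → 7, so m(10) = 7.
  α_2 = 3: Horner steps 5 → 1 → 2, so m(3) = 2.
  α_3 = 2: Horner steps 5 → 7 → 2, so m(2) = 2.
  α_4 = 1: Horner steps 5 → 2 → 1, so m(1) = 1.
  α_5 = 7: Horner steps 5 → 10 → 3, so m(7) = 3.
  α_6 = 8: Horner steps 5 → 4 → 9, so m(8) = 9.
Codeword c = [7, 2, 2, 1, 3, 9] ∈ F_11^6.


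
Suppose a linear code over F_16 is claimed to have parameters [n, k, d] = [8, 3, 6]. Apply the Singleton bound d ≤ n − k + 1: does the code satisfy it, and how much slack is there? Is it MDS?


Singleton RHS = n − k + 1 = 6, slack = 0, bound satisfied, MDS.

Singleton bound: d ≤ n − k + 1.
Here n = 8, k = 3, so n − k + 1 = 6.
Given d = 6, check d ≤ 6: YES.
Slack = (n − k + 1) − d = 0.
The code is MDS (slack = 0).
Description: the claimed parameters are [8, 3, 6]_16; such a code would be MDS (meets Singleton bound).


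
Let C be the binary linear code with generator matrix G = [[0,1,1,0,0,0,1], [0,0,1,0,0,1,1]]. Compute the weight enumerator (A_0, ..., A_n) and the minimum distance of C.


Weight distribution: A_0 = 1, A_2 = 1, A_3 = 2. Minimum distance d = 2.

Enumerate all 2^2 = 4 messages m ∈ F_2^2.
For each, compute codeword c = mG in F_2^7, then tally its weight.
  m = 00 → c = 0000000, weight = 0.
  m = 10 → c = 0110001, weight = 3.
  m = 01 → c = 0010011, weight = 3.
  m = 11 → c = 0100010, weight = 2.
Tally weights:
  weight 0: 1 codewords.
  weight 2: 1 codewords.
  weight 3: 2 codewords.
Minimum distance d = smallest w > 0 with A_w > 0 = 2.
Sanity: Σ A_w = 4 = 2^2 = 4 ✓.


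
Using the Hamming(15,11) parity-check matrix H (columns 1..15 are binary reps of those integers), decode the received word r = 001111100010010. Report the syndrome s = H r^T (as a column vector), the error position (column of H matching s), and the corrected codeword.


s = (0, 1, 1, 0)^T, error position = 6, corrected codeword c = 001110100010010

Compute s = H r^T mod 2 one row at a time:
  s_1 = 0 + 0 + 0 + 1 + 0 + 0 + 1 + 0 = 2 ≡ 0 (mod 2).
  s_2 = 1 + 1 + 1 + 1 + 0 + 0 + 1 + 0 = 5 ≡ 1 (mod 2).
  s_3 = 0 + 1 + 1 + 1 + 0 + 1 + 1 + 0 = 5 ≡ 1 (mod 2).
  s_4 = 0 + 1 + 1 + 1 + 0 + 1 + 0 + 0 = 4 ≡ 0 (mod 2).
s = (0, 1, 1, 0)^T — this equals column 6 of H (binary 0110), so error is at position 6.
Correct: flip bit 6 of r = 001111100010010 to get c = 001110100010010.


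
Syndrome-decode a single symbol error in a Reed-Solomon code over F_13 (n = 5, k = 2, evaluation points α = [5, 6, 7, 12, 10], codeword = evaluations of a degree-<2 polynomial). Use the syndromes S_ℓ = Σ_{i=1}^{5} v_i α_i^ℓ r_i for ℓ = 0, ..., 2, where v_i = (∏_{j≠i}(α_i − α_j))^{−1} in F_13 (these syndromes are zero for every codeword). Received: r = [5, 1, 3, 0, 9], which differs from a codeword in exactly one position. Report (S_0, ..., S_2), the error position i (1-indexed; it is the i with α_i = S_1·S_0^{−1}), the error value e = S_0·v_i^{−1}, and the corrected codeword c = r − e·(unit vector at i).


S = (9, 6, 4), error at position 1, error magnitude e = 6, c = [12, 1, 3, 0, 9].

Step 1: column multipliers v_i = (∏_{j≠i}(α_i − α_j))^{−1} mod 13.
  i = 1 (α = 5): (5−6)(5−7)(5−12)(5−10) = (−1)·(−2)·(−7)·(−5) = 70 ≡ 5, so v_1 = 5^{−1} = 8 (mod 13).
  i = 2 (α = 6): (6−5)(6−7)(6−12)(6−10) = 1·(−1)·(−6)·(−4) = −24 ≡ 2, so v_2 = 2^{−1} = 7 (mod 13).
  i = 3 (α = 7): (7−5)(7−6)(7−12)(7−10) = 2·1·(−5)·(−3) = 30 ≡ 4, so v_3 = 4^{−1} = 10 (mod 13).
  i = 4 (α = 12): (12−5)(12−6)(12−7)(12−10) = 7·6·5·2 = 420 ≡ 4, so v_4 = 4^{−1} = 10 (mod 13).
  i = 5 (α = 10): (10−5)(10−6)(10−7)(10−12) = 5·4·3·(−2) = −120 ≡ 10, so v_5 = 10^{−1} = 4 (mod 13).
  v = [8, 7, 10, 10, 4].
Step 2: syndromes of r = [5, 1, 3, 0, 9] (all sums mod 13).
  S_0 = Σ v_i r_i = 8·5 + 7·1 + 10·3 + 10·0 + 4·9 = 113 ≡ 9.
  S_1 = Σ v_i α_i r_i = 8·5·5 + 7·6·1 + 10·7·3 + 10·12·0 + 4·10·9 = 812 ≡ 6.
  α_i^2 mod 13 = [12, 10, 10, 1, 9].
  S_2 = Σ v_i α_i^2 r_i = 8·12·5 + 7·10·1 + 10·10·3 + 10·1·0 + 4·9·9 = 1174 ≡ 4.
  S = (9, 6, 4) ≠ 0, so r is not a codeword (an error is present).
Step 3: locate the error. For a single error e at position i, S_ℓ = v_i·e·α_i^ℓ, so α_err = S_1/S_0.
  S_0^{−1} = 9^{−1} = 3 (mod 13), so α_err = 6·3 = 18 ≡ 5 = α_1. Error position i = 1.
  Consistency check: S_2/S_1 = 4·11 = 44 ≡ 5 = α_err ✓ (single-error assumption holds).
Step 4: error magnitude e = S_0/v_1 = S_0·∏_{j≠1}(α_1 − α_j) = 9·5 = 45 ≡ 6 (mod 13).
Step 5: correct position 1: c_1 = r_1 − e = 5 − 6 ≡ 12 (mod 13). Hence c = [12, 1, 3, 0, 9].
  Check: interpolating c through the α_i gives m(x) = 2 + 2·x (degree < 2) with m(α_i) = c_i for every i, so c is indeed a codeword.


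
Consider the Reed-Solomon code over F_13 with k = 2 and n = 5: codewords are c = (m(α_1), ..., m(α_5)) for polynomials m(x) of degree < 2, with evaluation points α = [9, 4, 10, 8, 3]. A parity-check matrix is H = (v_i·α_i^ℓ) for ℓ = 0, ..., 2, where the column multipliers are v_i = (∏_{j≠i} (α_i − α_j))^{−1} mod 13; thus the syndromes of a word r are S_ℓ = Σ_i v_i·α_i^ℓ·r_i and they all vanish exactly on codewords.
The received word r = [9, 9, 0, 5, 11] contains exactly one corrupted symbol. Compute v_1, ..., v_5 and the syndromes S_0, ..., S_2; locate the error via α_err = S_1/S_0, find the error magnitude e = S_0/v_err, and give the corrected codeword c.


S = (2, 8, 6), error at position 2, error magnitude e = 7, c = [9, 2, 0, 5, 11].

Step 1: column multipliers v_i = (∏_{j≠i}(α_i − α_j))^{−1} mod 13.
  i = 1 (α = 9): (9−4)(9−10)(9−8)(9−3) = 5·(−1)·1·6 = −30 ≡ 9, so v_1 = 9^{−1} = 3 (mod 13).
  i = 2 (α = 4): (4−9)(4−10)(4−8)(4−3) = (−5)·(−6)·(−4)·1 = −120 ≡ 10, so v_2 = 10^{−1} = 4 (mod 13).
  i = 3 (α = 10): (10−9)(10−4)(10−8)(10−3) = 1·6·2·7 = 84 ≡ 6, so v_3 = 6^{−1} = 11 (mod 13).
  i = 4 (α = 8): (8−9)(8−4)(8−10)(8−3) = (−1)·4·(−2)·5 = 40 ≡ 1, so v_4 = 1^{−1} = 1 (mod 13).
  i = 5 (α = 3): (3−9)(3−4)(3−10)(3−8) = (−6)·(−1)·(−7)·(−5) = 210 ≡ 2, so v_5 = 2^{−1} = 7 (mod 13).
  v = [3, 4, 11, 1, 7].
Step 2: syndromes of r = [9, 9, 0, 5, 11] (all sums mod 13).
  S_0 = Σ v_i r_i = 3·9 + 4·9 + 11·0 + 1·5 + 7·11 = 145 ≡ 2.
  S_1 = Σ v_i α_i r_i = 3·9·9 + 4·4·9 + 11·10·0 + 1·8·5 + 7·3·11 = 658 ≡ 8.
  α_i^2 mod 13 = [3, 3, 9, 12, 9].
  S_2 = Σ v_i α_i^2 r_i = 3·3·9 + 4·3·9 + 11·9·0 + 1·12·5 + 7·9·11 = 942 ≡ 6.
  S = (2, 8, 6) ≠ 0, so r is not a codeword (an error is present).
Step 3: locate the error. For a single error e at position i, S_ℓ = v_i·e·α_i^ℓ, so α_err = S_1/S_0.
  S_0^{−1} = 2^{−1} = 7 (mod 13), so α_err = 8·7 = 56 ≡ 4 = α_2. Error position i = 2.
  Consistency check: S_2/S_1 = 6·5 = 30 ≡ 4 = α_err ✓ (single-error assumption holds).
Step 4: error magnitude e = S_0/v_2 = S_0·∏_{j≠2}(α_2 − α_j) = 2·10 = 20 ≡ 7 (mod 13).
Step 5: correct position 2: c_2 = r_2 − e = 9 − 7 ≡ 2 (mod 13). Hence c = [9, 2, 0, 5, 11].
  Check: interpolating c through the α_i gives m(x) = 12 + 4·x (degree < 2) with m(α_i) = c_i for every i, so c is indeed a codeword.
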